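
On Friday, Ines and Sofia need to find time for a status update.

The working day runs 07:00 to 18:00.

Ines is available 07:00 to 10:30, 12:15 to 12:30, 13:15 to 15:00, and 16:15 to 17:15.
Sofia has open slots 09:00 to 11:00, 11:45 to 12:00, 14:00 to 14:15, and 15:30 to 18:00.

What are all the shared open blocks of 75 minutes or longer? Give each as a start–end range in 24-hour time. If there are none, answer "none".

09:00–10:30

Ines ∩ Sofia: 09:00–10:30, 14:00–14:15, 16:15–17:15.
Windows ≥ 75 min: 09:00–10:30.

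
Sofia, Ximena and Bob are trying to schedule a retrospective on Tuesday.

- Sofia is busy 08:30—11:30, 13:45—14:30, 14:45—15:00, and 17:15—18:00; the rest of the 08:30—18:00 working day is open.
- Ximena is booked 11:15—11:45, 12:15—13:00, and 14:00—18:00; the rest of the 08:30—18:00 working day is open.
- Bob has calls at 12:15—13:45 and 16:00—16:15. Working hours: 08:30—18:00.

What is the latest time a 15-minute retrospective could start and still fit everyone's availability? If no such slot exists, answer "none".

Sofia free within 08:30–18:00: 11:30–13:45, 14:30–14:45, 15:00–17:15.
Ximena free within 08:30–18:00: 08:30–11:15, 11:45–12:15, 13:00–14:00.
Bob free within 08:30–18:00: 08:30–12:15, 13:45–16:00, 16:15–18:00.
Sofia ∩ Ximena: 11:45–12:15, 13:00–13:45.
Sofia ∩ Ximena ∩ Bob: 11:45–12:15.
Windows ≥ 15 min: 11:45–12:15.
Latest start in the last window 11:45–12:15 is 12:15 − 15 min = 12:00.

12:00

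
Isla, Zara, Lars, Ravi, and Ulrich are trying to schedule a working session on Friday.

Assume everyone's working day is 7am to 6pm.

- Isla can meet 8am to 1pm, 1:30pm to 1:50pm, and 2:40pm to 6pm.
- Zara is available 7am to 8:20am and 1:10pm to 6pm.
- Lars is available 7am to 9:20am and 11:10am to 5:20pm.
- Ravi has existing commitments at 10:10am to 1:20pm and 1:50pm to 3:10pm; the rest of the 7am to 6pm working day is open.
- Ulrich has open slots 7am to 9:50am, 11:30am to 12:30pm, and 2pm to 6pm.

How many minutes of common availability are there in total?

150 minutes

Ravi free within 07:00–18:00: 07:00–10:10, 13:20–13:50, 15:10–18:00.
Isla ∩ Zara: 08:00–08:20, 13:30–13:50, 14:40–18:00.
Isla ∩ Zara ∩ Lars: 08:00–08:20, 13:30–13:50, 14:40–17:20.
Isla ∩ Zara ∩ Lars ∩ Ravi: 08:00–08:20, 13:30–13:50, 15:10–17:20.
Isla ∩ Zara ∩ Lars ∩ Ravi ∩ Ulrich: 08:00–08:20, 15:10–17:20.
Total common minutes: 20 + 130 = 150.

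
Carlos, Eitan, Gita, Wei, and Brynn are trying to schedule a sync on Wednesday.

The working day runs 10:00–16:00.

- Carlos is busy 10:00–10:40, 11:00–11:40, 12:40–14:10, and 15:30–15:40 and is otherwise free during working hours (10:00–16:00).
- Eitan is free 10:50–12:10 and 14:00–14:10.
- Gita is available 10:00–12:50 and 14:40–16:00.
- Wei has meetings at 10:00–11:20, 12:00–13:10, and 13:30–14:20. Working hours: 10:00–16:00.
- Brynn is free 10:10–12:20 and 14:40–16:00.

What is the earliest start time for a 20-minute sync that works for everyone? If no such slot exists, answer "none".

Carlos free within 10:00–16:00: 10:40–11:00, 11:40–12:40, 14:10–15:30, 15:40–16:00.
Wei free within 10:00–16:00: 11:20–12:00, 13:10–13:30, 14:20–16:00.
Carlos ∩ Eitan: 10:50–11:00, 11:40–12:10.
Carlos ∩ Eitan ∩ Gita: 10:50–11:00, 11:40–12:10.
Carlos ∩ Eitan ∩ Gita ∩ Wei: 11:40–12:00.
Carlos ∩ Eitan ∩ Gita ∩ Wei ∩ Brynn: 11:40–12:00.
Windows ≥ 20 min: 11:40–12:00.
Earliest such window starts at 11:40.

11:40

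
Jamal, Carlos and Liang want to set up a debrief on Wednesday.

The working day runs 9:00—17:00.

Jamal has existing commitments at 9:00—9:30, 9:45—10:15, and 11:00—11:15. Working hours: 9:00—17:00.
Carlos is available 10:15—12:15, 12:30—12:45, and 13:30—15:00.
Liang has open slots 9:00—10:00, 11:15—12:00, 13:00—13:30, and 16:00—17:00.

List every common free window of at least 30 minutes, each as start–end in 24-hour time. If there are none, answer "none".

Jamal free within 09:00–17:00: 09:30–09:45, 10:15–11:00, 11:15–17:00.
Jamal ∩ Carlos: 10:15–11:00, 11:15–12:15, 12:30–12:45, 13:30–15:00.
Jamal ∩ Carlos ∩ Liang: 11:15–12:00.
Windows ≥ 30 min: 11:15–12:00.

11:15–12:00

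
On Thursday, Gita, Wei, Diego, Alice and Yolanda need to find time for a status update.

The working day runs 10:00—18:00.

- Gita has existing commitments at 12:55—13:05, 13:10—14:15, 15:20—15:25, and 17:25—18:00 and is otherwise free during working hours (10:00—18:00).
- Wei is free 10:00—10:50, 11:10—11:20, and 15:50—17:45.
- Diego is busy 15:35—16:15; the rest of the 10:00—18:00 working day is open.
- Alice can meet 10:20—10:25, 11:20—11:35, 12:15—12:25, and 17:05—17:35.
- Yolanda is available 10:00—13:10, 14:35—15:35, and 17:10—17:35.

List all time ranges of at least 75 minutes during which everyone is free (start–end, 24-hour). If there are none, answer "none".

none

Gita free within 10:00–18:00: 10:00–12:55, 13:05–13:10, 14:15–15:20, 15:25–17:25.
Diego free within 10:00–18:00: 10:00–15:35, 16:15–18:00.
Gita ∩ Wei: 10:00–10:50, 11:10–11:20, 15:50–17:25.
Gita ∩ Wei ∩ Diego: 10:00–10:50, 11:10–11:20, 16:15–17:25.
Gita ∩ Wei ∩ Diego ∩ Alice: 10:20–10:25, 17:05–17:25.
Gita ∩ Wei ∩ Diego ∩ Alice ∩ Yolanda: 10:20–10:25, 17:10–17:25.
Windows ≥ 75 min: (none).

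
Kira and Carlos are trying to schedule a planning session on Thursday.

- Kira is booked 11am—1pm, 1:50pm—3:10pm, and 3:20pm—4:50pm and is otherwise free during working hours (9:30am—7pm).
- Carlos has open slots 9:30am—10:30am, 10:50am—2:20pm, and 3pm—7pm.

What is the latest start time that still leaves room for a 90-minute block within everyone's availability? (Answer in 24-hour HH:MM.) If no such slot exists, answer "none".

Kira free within 09:30–19:00: 09:30–11:00, 13:00–13:50, 15:10–15:20, 16:50–19:00.
Kira ∩ Carlos: 09:30–10:30, 10:50–11:00, 13:00–13:50, 15:10–15:20, 16:50–19:00.
Windows ≥ 90 min: 16:50–19:00.
Latest start in the last window 16:50–19:00 is 19:00 − 90 min = 17:30.

17:30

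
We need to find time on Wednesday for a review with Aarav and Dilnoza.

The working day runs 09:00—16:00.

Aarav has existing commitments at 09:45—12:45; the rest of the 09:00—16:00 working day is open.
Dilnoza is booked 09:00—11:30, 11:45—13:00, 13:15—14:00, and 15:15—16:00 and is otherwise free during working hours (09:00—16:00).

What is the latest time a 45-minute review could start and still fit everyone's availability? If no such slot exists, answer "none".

Aarav free within 09:00–16:00: 09:00–09:45, 12:45–16:00.
Dilnoza free within 09:00–16:00: 11:30–11:45, 13:00–13:15, 14:00–15:15.
Aarav ∩ Dilnoza: 13:00–13:15, 14:00–15:15.
Windows ≥ 45 min: 14:00–15:15.
Latest start in the last window 14:00–15:15 is 15:15 − 45 min = 14:30.

14:30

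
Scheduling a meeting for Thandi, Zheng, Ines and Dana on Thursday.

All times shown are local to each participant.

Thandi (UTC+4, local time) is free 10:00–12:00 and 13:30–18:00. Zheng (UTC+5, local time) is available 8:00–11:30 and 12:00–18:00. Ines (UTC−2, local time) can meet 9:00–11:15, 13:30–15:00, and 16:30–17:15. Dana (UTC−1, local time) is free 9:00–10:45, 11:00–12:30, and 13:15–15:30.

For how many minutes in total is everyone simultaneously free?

105 minutes

Thandi → UTC: 06:00–08:00, 09:30–14:00.
Zheng → UTC: 03:00–06:30, 07:00–13:00.
Ines → UTC: 11:00–13:15, 15:30–17:00, 18:30–19:15.
Dana → UTC: 10:00–11:45, 12:00–13:30, 14:15–16:30.
Thandi ∩ Zheng: 06:00–06:30, 07:00–08:00, 09:30–13:00.
Thandi ∩ Zheng ∩ Ines: 11:00–13:00.
Thandi ∩ Zheng ∩ Ines ∩ Dana: 11:00–11:45, 12:00–13:00.
Total common minutes: 45 + 60 = 105.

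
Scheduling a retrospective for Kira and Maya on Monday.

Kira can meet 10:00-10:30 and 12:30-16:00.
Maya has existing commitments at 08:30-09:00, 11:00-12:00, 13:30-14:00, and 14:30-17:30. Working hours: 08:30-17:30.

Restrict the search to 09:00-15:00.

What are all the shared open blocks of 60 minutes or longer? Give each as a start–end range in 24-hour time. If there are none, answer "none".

Maya free within 08:30–17:30: 09:00–11:00, 12:00–13:30, 14:00–14:30.
Kira ∩ Maya: 10:00–10:30, 12:30–13:30, 14:00–14:30.
Restricted to 09:00–15:00: 10:00–10:30, 12:30–13:30, 14:00–14:30.
Windows ≥ 60 min: 12:30–13:30.

12:30–13:30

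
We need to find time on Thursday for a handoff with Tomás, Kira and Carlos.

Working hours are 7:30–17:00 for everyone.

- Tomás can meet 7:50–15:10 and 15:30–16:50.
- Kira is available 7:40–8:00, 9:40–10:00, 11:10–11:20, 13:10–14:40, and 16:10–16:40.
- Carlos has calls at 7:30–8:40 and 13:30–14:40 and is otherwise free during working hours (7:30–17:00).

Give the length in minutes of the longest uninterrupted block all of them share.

Carlos free within 07:30–17:00: 08:40–13:30, 14:40–17:00.
Tomás ∩ Kira: 07:50–08:00, 09:40–10:00, 11:10–11:20, 13:10–14:40, 16:10–16:40.
Tomás ∩ Kira ∩ Carlos: 09:40–10:00, 11:10–11:20, 13:10–13:30, 16:10–16:40.
Common window lengths: 20, 10, 20, 30 min; longest is 30.

30 minutes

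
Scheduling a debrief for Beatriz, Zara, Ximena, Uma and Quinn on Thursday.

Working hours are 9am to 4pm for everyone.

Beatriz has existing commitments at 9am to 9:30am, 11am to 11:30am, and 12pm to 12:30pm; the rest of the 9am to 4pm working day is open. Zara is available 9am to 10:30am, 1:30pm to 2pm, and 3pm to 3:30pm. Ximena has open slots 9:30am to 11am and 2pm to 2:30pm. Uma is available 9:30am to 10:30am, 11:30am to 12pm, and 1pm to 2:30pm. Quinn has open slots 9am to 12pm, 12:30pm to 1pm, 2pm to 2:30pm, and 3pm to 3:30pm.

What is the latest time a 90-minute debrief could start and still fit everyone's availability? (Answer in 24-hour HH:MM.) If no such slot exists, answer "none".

Beatriz free within 09:00–16:00: 09:30–11:00, 11:30–12:00, 12:30–16:00.
Beatriz ∩ Zara: 09:30–10:30, 13:30–14:00, 15:00–15:30.
Beatriz ∩ Zara ∩ Ximena: 09:30–10:30.
Beatriz ∩ Zara ∩ Ximena ∩ Uma: 09:30–10:30.
Beatriz ∩ Zara ∩ Ximena ∩ Uma ∩ Quinn: 09:30–10:30.
Windows ≥ 90 min: (none).

none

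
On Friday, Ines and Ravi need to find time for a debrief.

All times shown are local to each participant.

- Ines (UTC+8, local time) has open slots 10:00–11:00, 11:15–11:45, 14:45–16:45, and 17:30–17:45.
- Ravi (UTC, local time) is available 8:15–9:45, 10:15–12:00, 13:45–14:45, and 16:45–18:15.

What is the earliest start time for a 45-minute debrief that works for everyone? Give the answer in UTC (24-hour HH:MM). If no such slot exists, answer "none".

none

Ines → UTC: 02:00–03:00, 03:15–03:45, 06:45–08:45, 09:30–09:45.
Ravi → UTC: 08:15–09:45, 10:15–12:00, 13:45–14:45, 16:45–18:15.
Ines ∩ Ravi: 08:15–08:45, 09:30–09:45.
Windows ≥ 45 min: (none).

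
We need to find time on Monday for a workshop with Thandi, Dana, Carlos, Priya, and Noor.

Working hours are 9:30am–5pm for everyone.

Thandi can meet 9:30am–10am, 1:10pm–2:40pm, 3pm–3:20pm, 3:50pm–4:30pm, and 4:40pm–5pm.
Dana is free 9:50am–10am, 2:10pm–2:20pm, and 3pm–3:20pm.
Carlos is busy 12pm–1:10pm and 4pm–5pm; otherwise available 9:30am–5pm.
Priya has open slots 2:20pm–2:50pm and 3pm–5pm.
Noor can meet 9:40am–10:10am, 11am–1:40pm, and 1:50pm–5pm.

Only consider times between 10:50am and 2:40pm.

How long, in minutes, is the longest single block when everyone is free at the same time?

0 minutes

Carlos free within 09:30–17:00: 09:30–12:00, 13:10–16:00.
Thandi ∩ Dana: 09:50–10:00, 14:10–14:20, 15:00–15:20.
Thandi ∩ Dana ∩ Carlos: 09:50–10:00, 14:10–14:20, 15:00–15:20.
Thandi ∩ Dana ∩ Carlos ∩ Priya: 15:00–15:20.
Thandi ∩ Dana ∩ Carlos ∩ Priya ∩ Noor: 15:00–15:20.
Restricted to 10:50–14:40: (none).
No common window.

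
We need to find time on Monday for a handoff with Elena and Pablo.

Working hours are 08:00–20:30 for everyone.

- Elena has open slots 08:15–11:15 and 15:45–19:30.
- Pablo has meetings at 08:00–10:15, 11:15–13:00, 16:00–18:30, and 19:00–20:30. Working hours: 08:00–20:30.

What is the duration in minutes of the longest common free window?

Pablo free within 08:00–20:30: 10:15–11:15, 13:00–16:00, 18:30–19:00.
Elena ∩ Pablo: 10:15–11:15, 15:45–16:00, 18:30–19:00.
Common window lengths: 60, 15, 30 min; longest is 60.

60 minutes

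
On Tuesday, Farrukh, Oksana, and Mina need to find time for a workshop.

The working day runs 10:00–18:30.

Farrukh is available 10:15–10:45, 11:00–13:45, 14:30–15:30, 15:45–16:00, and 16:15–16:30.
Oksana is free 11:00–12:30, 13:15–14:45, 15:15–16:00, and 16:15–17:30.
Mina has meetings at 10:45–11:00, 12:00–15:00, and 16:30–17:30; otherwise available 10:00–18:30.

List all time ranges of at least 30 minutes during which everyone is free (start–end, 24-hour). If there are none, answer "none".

Mina free within 10:00–18:30: 10:00–10:45, 11:00–12:00, 15:00–16:30, 17:30–18:30.
Farrukh ∩ Oksana: 11:00–12:30, 13:15–13:45, 14:30–14:45, 15:15–15:30, 15:45–16:00, 16:15–16:30.
Farrukh ∩ Oksana ∩ Mina: 11:00–12:00, 15:15–15:30, 15:45–16:00, 16:15–16:30.
Windows ≥ 30 min: 11:00–12:00.

11:00–12:00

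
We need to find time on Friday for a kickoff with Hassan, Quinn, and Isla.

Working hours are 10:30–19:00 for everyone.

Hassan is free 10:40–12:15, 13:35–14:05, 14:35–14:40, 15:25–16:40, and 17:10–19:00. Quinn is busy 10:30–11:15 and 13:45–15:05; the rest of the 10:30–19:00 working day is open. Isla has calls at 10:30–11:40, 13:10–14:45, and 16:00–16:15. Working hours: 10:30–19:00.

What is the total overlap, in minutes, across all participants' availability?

Quinn free within 10:30–19:00: 11:15–13:45, 15:05–19:00.
Isla free within 10:30–19:00: 11:40–13:10, 14:45–16:00, 16:15–19:00.
Hassan ∩ Quinn: 11:15–12:15, 13:35–13:45, 15:25–16:40, 17:10–19:00.
Hassan ∩ Quinn ∩ Isla: 11:40–12:15, 15:25–16:00, 16:15–16:40, 17:10–19:00.
Total common minutes: 35 + 35 + 25 + 110 = 205.

205 minutes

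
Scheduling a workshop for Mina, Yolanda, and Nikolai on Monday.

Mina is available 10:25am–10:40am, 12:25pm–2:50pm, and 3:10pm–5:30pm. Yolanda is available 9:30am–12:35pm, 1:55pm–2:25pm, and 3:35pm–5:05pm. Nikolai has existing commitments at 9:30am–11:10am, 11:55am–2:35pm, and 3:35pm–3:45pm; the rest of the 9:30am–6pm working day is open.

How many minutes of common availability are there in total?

Nikolai free within 09:30–18:00: 11:10–11:55, 14:35–15:35, 15:45–18:00.
Mina ∩ Yolanda: 10:25–10:40, 12:25–12:35, 13:55–14:25, 15:35–17:05.
Mina ∩ Yolanda ∩ Nikolai: 15:45–17:05.
Total common minutes: 80.

80 minutes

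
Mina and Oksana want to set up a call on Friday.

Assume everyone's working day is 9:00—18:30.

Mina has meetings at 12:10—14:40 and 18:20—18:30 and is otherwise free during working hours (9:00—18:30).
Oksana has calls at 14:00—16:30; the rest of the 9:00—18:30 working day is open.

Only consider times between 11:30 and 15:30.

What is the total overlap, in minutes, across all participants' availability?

40 minutes

Mina free within 09:00–18:30: 09:00–12:10, 14:40–18:20.
Oksana free within 09:00–18:30: 09:00–14:00, 16:30–18:30.
Mina ∩ Oksana: 09:00–12:10, 16:30–18:20.
Restricted to 11:30–15:30: 11:30–12:10.
Total common minutes: 40.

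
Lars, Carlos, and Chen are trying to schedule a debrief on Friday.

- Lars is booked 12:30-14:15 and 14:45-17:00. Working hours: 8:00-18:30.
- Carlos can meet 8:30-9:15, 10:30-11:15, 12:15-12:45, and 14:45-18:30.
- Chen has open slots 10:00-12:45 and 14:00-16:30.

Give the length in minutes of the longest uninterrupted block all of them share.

Lars free within 08:00–18:30: 08:00–12:30, 14:15–14:45, 17:00–18:30.
Lars ∩ Carlos: 08:30–09:15, 10:30–11:15, 12:15–12:30, 17:00–18:30.
Lars ∩ Carlos ∩ Chen: 10:30–11:15, 12:15–12:30.
Common window lengths: 45, 15 min; longest is 45.

45 minutes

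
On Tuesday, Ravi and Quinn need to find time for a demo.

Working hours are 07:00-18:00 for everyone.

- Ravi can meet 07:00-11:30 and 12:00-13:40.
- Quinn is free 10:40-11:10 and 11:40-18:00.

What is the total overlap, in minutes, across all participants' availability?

Ravi ∩ Quinn: 10:40–11:10, 12:00–13:40.
Total common minutes: 30 + 100 = 130.

130 minutes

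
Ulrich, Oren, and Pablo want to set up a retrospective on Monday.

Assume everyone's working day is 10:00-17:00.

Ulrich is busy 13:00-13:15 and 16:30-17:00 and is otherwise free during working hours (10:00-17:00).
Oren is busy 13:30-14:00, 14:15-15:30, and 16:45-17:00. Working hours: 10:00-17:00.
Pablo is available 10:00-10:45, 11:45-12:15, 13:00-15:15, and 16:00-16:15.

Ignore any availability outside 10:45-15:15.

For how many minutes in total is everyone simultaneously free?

60 minutes

Ulrich free within 10:00–17:00: 10:00–13:00, 13:15–16:30.
Oren free within 10:00–17:00: 10:00–13:30, 14:00–14:15, 15:30–16:45.
Ulrich ∩ Oren: 10:00–13:00, 13:15–13:30, 14:00–14:15, 15:30–16:30.
Ulrich ∩ Oren ∩ Pablo: 10:00–10:45, 11:45–12:15, 13:15–13:30, 14:00–14:15, 16:00–16:15.
Restricted to 10:45–15:15: 11:45–12:15, 13:15–13:30, 14:00–14:15.
Total common minutes: 30 + 15 + 15 = 60.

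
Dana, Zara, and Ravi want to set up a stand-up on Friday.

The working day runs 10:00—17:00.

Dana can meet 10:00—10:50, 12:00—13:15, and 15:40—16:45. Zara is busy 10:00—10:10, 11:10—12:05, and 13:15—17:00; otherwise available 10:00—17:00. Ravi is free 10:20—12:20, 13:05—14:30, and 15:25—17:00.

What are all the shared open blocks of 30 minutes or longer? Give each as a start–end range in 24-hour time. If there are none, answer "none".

10:20–10:50

Zara free within 10:00–17:00: 10:10–11:10, 12:05–13:15.
Dana ∩ Zara: 10:10–10:50, 12:05–13:15.
Dana ∩ Zara ∩ Ravi: 10:20–10:50, 12:05–12:20, 13:05–13:15.
Windows ≥ 30 min: 10:20–10:50.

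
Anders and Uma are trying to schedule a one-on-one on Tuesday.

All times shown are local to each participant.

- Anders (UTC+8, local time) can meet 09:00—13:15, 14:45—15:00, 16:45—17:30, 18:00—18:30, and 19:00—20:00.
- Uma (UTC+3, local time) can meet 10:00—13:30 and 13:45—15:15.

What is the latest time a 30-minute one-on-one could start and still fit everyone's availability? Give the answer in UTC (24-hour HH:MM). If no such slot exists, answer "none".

Anders → UTC: 01:00–05:15, 06:45–07:00, 08:45–09:30, 10:00–10:30, 11:00–12:00.
Uma → UTC: 07:00–10:30, 10:45–12:15.
Anders ∩ Uma: 08:45–09:30, 10:00–10:30, 11:00–12:00.
Windows ≥ 30 min: 08:45–09:30, 10:00–10:30, 11:00–12:00.
Latest start in the last window 11:00–12:00 is 12:00 − 30 min = 11:30.

11:30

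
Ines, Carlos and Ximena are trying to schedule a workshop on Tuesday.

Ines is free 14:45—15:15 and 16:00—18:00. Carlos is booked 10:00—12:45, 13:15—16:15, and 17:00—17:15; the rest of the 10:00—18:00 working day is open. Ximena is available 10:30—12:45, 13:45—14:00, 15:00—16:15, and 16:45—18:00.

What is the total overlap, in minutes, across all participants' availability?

Carlos free within 10:00–18:00: 12:45–13:15, 16:15–17:00, 17:15–18:00.
Ines ∩ Carlos: 16:15–17:00, 17:15–18:00.
Ines ∩ Carlos ∩ Ximena: 16:45–17:00, 17:15–18:00.
Total common minutes: 15 + 45 = 60.

60 minutes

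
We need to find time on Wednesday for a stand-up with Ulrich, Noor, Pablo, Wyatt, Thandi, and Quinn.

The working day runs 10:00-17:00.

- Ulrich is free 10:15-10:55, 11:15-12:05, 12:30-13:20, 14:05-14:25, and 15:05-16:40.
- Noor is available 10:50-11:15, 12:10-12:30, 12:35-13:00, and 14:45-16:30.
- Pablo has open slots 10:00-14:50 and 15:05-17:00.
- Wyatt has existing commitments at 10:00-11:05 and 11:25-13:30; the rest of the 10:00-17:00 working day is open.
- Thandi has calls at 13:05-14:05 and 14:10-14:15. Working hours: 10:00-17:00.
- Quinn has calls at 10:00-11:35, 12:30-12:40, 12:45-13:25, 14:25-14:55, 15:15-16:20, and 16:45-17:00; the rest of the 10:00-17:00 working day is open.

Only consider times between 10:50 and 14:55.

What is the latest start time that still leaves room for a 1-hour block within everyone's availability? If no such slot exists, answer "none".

none

Wyatt free within 10:00–17:00: 11:05–11:25, 13:30–17:00.
Thandi free within 10:00–17:00: 10:00–13:05, 14:05–14:10, 14:15–17:00.
Quinn free within 10:00–17:00: 11:35–12:30, 12:40–12:45, 13:25–14:25, 14:55–15:15, 16:20–16:45.
Ulrich ∩ Noor: 10:50–10:55, 12:35–13:00, 15:05–16:30.
Ulrich ∩ Noor ∩ Pablo: 10:50–10:55, 12:35–13:00, 15:05–16:30.
Ulrich ∩ Noor ∩ Pablo ∩ Wyatt: 15:05–16:30.
Ulrich ∩ Noor ∩ Pablo ∩ Wyatt ∩ Thandi: 15:05–16:30.
Ulrich ∩ Noor ∩ Pablo ∩ Wyatt ∩ Thandi ∩ Quinn: 15:05–15:15, 16:20–16:30.
Restricted to 10:50–14:55: (none).
Windows ≥ 60 min: (none).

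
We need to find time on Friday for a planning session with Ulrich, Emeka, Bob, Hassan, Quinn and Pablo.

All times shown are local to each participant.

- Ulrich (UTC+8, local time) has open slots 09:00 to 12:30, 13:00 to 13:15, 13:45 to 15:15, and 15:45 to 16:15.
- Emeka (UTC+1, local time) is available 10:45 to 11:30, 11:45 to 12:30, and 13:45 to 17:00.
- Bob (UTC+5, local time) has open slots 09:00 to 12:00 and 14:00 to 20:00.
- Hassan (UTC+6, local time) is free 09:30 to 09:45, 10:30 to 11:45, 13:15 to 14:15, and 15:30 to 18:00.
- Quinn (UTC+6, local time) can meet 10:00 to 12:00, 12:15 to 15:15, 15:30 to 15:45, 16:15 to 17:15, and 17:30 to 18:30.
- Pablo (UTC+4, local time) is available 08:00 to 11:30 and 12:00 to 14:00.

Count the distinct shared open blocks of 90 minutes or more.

0

Ulrich → UTC: 01:00–04:30, 05:00–05:15, 05:45–07:15, 07:45–08:15.
Emeka → UTC: 09:45–10:30, 10:45–11:30, 12:45–16:00.
Bob → UTC: 04:00–07:00, 09:00–15:00.
Hassan → UTC: 03:30–03:45, 04:30–05:45, 07:15–08:15, 09:30–12:00.
Quinn → UTC: 04:00–06:00, 06:15–09:15, 09:30–09:45, 10:15–11:15, 11:30–12:30.
Pablo → UTC: 04:00–07:30, 08:00–10:00.
Ulrich ∩ Emeka: (none).
Ulrich ∩ Emeka ∩ Bob: (none).
Ulrich ∩ Emeka ∩ Bob ∩ Hassan: (none).
Ulrich ∩ Emeka ∩ Bob ∩ Hassan ∩ Quinn: (none).
Ulrich ∩ Emeka ∩ Bob ∩ Hassan ∩ Quinn ∩ Pablo: (none).
Windows ≥ 90 min: (none).
That's 0 windows.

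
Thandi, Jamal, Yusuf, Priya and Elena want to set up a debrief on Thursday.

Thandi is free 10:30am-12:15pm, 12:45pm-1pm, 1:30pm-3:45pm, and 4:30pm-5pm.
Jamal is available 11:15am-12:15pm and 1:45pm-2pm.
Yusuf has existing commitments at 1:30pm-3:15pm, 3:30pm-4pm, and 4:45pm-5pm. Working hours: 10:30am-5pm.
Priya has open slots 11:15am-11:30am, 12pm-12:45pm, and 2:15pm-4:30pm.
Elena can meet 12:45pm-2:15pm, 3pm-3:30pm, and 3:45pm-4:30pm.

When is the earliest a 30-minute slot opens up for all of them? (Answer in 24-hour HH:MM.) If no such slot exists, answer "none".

Yusuf free within 10:30–17:00: 10:30–13:30, 15:15–15:30, 16:00–16:45.
Thandi ∩ Jamal: 11:15–12:15, 13:45–14:00.
Thandi ∩ Jamal ∩ Yusuf: 11:15–12:15.
Thandi ∩ Jamal ∩ Yusuf ∩ Priya: 11:15–11:30, 12:00–12:15.
Thandi ∩ Jamal ∩ Yusuf ∩ Priya ∩ Elena: (none).
Windows ≥ 30 min: (none).

none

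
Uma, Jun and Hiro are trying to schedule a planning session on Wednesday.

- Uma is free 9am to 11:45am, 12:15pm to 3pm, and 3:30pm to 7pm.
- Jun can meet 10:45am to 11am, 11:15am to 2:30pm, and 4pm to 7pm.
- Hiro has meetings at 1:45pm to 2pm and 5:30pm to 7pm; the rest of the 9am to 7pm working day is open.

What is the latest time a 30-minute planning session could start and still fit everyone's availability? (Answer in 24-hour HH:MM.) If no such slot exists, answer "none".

Hiro free within 09:00–19:00: 09:00–13:45, 14:00–17:30.
Uma ∩ Jun: 10:45–11:00, 11:15–11:45, 12:15–14:30, 16:00–19:00.
Uma ∩ Jun ∩ Hiro: 10:45–11:00, 11:15–11:45, 12:15–13:45, 14:00–14:30, 16:00–17:30.
Windows ≥ 30 min: 11:15–11:45, 12:15–13:45, 14:00–14:30, 16:00–17:30.
Latest start in the last window 16:00–17:30 is 17:30 − 30 min = 17:00.

17:00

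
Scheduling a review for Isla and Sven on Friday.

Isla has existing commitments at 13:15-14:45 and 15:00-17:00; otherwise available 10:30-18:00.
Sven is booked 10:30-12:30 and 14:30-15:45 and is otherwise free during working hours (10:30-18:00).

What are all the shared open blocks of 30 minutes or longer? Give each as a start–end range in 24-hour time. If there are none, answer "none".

12:30–13:15, 17:00–18:00

Isla free within 10:30–18:00: 10:30–13:15, 14:45–15:00, 17:00–18:00.
Sven free within 10:30–18:00: 12:30–14:30, 15:45–18:00.
Isla ∩ Sven: 12:30–13:15, 17:00–18:00.
Windows ≥ 30 min: 12:30–13:15, 17:00–18:00.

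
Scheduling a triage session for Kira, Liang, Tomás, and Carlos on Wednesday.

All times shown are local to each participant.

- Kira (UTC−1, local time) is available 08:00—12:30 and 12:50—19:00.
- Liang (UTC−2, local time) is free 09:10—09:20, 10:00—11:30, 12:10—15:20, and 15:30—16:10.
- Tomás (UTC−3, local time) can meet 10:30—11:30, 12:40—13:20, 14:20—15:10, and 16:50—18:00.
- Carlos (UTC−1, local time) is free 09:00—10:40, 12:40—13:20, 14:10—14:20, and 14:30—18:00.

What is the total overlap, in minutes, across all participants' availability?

Kira → UTC: 09:00–13:30, 13:50–20:00.
Liang → UTC: 11:10–11:20, 12:00–13:30, 14:10–17:20, 17:30–18:10.
Tomás → UTC: 13:30–14:30, 15:40–16:20, 17:20–18:10, 19:50–21:00.
Carlos → UTC: 10:00–11:40, 13:40–14:20, 15:10–15:20, 15:30–19:00.
Kira ∩ Liang: 11:10–11:20, 12:00–13:30, 14:10–17:20, 17:30–18:10.
Kira ∩ Liang ∩ Tomás: 14:10–14:30, 15:40–16:20, 17:30–18:10.
Kira ∩ Liang ∩ Tomás ∩ Carlos: 14:10–14:20, 15:40–16:20, 17:30–18:10.
Total common minutes: 10 + 40 + 40 = 90.

90 minutes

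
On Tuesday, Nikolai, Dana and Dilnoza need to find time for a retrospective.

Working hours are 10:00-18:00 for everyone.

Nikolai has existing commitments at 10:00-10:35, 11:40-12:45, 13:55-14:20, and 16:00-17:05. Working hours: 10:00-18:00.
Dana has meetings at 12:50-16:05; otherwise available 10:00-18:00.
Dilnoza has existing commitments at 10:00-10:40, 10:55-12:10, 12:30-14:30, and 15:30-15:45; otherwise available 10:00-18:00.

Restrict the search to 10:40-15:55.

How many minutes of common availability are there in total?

15 minutes

Nikolai free within 10:00–18:00: 10:35–11:40, 12:45–13:55, 14:20–16:00, 17:05–18:00.
Dana free within 10:00–18:00: 10:00–12:50, 16:05–18:00.
Dilnoza free within 10:00–18:00: 10:40–10:55, 12:10–12:30, 14:30–15:30, 15:45–18:00.
Nikolai ∩ Dana: 10:35–11:40, 12:45–12:50, 17:05–18:00.
Nikolai ∩ Dana ∩ Dilnoza: 10:40–10:55, 17:05–18:00.
Restricted to 10:40–15:55: 10:40–10:55.
Total common minutes: 15.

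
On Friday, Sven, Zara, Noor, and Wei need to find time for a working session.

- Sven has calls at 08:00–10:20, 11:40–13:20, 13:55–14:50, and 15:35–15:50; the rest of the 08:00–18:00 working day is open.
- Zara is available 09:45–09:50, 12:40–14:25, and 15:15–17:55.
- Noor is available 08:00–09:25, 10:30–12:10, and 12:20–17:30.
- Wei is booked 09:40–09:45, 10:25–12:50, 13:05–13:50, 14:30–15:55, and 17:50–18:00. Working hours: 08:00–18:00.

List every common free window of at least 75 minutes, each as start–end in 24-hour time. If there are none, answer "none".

15:55–17:30

Sven free within 08:00–18:00: 10:20–11:40, 13:20–13:55, 14:50–15:35, 15:50–18:00.
Wei free within 08:00–18:00: 08:00–09:40, 09:45–10:25, 12:50–13:05, 13:50–14:30, 15:55–17:50.
Sven ∩ Zara: 13:20–13:55, 15:15–15:35, 15:50–17:55.
Sven ∩ Zara ∩ Noor: 13:20–13:55, 15:15–15:35, 15:50–17:30.
Sven ∩ Zara ∩ Noor ∩ Wei: 13:50–13:55, 15:55–17:30.
Windows ≥ 75 min: 15:55–17:30.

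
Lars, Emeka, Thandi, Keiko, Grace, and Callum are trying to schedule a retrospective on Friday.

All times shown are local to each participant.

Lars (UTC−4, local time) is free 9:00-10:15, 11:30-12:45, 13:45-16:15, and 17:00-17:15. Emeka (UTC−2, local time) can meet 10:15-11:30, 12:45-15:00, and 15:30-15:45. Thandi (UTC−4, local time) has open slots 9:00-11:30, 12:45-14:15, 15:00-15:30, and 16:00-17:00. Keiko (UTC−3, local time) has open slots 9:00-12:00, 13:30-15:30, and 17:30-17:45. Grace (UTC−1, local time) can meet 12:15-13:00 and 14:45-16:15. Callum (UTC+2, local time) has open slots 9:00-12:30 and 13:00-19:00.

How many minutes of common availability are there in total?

Lars → UTC: 13:00–14:15, 15:30–16:45, 17:45–20:15, 21:00–21:15.
Emeka → UTC: 12:15–13:30, 14:45–17:00, 17:30–17:45.
Thandi → UTC: 13:00–15:30, 16:45–18:15, 19:00–19:30, 20:00–21:00.
Keiko → UTC: 12:00–15:00, 16:30–18:30, 20:30–20:45.
Grace → UTC: 13:15–14:00, 15:45–17:15.
Callum → UTC: 07:00–10:30, 11:00–17:00.
Lars ∩ Emeka: 13:00–13:30, 15:30–16:45.
Lars ∩ Emeka ∩ Thandi: 13:00–13:30.
Lars ∩ Emeka ∩ Thandi ∩ Keiko: 13:00–13:30.
Lars ∩ Emeka ∩ Thandi ∩ Keiko ∩ Grace: 13:15–13:30.
Lars ∩ Emeka ∩ Thandi ∩ Keiko ∩ Grace ∩ Callum: 13:15–13:30.
Total common minutes: 15.

15 minutes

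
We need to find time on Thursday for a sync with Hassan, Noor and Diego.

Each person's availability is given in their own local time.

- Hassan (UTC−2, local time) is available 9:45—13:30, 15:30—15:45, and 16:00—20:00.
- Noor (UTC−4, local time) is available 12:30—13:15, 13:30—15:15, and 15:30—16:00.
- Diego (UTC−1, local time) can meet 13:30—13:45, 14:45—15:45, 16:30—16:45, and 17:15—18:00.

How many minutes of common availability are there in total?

Hassan → UTC: 11:45–15:30, 17:30–17:45, 18:00–22:00.
Noor → UTC: 16:30–17:15, 17:30–19:15, 19:30–20:00.
Diego → UTC: 14:30–14:45, 15:45–16:45, 17:30–17:45, 18:15–19:00.
Hassan ∩ Noor: 17:30–17:45, 18:00–19:15, 19:30–20:00.
Hassan ∩ Noor ∩ Diego: 17:30–17:45, 18:15–19:00.
Total common minutes: 15 + 45 = 60.

60 minutes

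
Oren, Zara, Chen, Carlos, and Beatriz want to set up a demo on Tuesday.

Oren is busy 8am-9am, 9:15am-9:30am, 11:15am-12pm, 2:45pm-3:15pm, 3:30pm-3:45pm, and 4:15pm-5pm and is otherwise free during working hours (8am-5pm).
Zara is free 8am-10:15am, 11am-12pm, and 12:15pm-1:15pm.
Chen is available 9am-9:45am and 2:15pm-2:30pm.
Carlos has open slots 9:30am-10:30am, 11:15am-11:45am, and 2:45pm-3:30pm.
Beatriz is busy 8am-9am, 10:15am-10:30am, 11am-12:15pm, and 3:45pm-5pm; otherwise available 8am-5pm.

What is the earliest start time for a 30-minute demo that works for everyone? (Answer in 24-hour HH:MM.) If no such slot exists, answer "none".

none

Oren free within 08:00–17:00: 09:00–09:15, 09:30–11:15, 12:00–14:45, 15:15–15:30, 15:45–16:15.
Beatriz free within 08:00–17:00: 09:00–10:15, 10:30–11:00, 12:15–15:45.
Oren ∩ Zara: 09:00–09:15, 09:30–10:15, 11:00–11:15, 12:15–13:15.
Oren ∩ Zara ∩ Chen: 09:00–09:15, 09:30–09:45.
Oren ∩ Zara ∩ Chen ∩ Carlos: 09:30–09:45.
Oren ∩ Zara ∩ Chen ∩ Carlos ∩ Beatriz: 09:30–09:45.
Windows ≥ 30 min: (none).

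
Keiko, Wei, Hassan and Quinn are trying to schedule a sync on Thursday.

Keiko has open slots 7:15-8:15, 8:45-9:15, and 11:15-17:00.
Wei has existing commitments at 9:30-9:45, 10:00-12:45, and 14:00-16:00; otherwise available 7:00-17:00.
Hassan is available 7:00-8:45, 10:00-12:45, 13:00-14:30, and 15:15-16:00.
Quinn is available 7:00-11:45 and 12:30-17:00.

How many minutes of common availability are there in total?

120 minutes

Wei free within 07:00–17:00: 07:00–09:30, 09:45–10:00, 12:45–14:00, 16:00–17:00.
Keiko ∩ Wei: 07:15–08:15, 08:45–09:15, 12:45–14:00, 16:00–17:00.
Keiko ∩ Wei ∩ Hassan: 07:15–08:15, 13:00–14:00.
Keiko ∩ Wei ∩ Hassan ∩ Quinn: 07:15–08:15, 13:00–14:00.
Total common minutes: 60 + 60 = 120.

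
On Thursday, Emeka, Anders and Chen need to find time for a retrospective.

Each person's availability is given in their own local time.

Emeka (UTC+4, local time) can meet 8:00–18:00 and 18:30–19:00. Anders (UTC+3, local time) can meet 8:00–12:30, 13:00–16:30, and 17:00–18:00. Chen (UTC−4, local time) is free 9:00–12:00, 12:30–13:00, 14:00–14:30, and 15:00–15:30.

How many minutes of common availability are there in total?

Emeka → UTC: 04:00–14:00, 14:30–15:00.
Anders → UTC: 05:00–09:30, 10:00–13:30, 14:00–15:00.
Chen → UTC: 13:00–16:00, 16:30–17:00, 18:00–18:30, 19:00–19:30.
Emeka ∩ Anders: 05:00–09:30, 10:00–13:30, 14:30–15:00.
Emeka ∩ Anders ∩ Chen: 13:00–13:30, 14:30–15:00.
Total common minutes: 30 + 30 = 60.

60 minutes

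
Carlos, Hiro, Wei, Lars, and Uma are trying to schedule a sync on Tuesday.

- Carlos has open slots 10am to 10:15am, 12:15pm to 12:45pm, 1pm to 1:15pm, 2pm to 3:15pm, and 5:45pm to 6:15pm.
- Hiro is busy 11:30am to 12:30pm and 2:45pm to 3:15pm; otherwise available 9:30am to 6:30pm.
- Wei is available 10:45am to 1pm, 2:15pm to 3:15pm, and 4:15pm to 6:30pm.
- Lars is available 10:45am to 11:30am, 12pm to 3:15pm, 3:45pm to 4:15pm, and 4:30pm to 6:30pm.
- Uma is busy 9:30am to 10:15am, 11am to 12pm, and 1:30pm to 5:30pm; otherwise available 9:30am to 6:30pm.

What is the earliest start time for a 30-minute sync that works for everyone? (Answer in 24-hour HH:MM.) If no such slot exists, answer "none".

Hiro free within 09:30–18:30: 09:30–11:30, 12:30–14:45, 15:15–18:30.
Uma free within 09:30–18:30: 10:15–11:00, 12:00–13:30, 17:30–18:30.
Carlos ∩ Hiro: 10:00–10:15, 12:30–12:45, 13:00–13:15, 14:00–14:45, 17:45–18:15.
Carlos ∩ Hiro ∩ Wei: 12:30–12:45, 14:15–14:45, 17:45–18:15.
Carlos ∩ Hiro ∩ Wei ∩ Lars: 12:30–12:45, 14:15–14:45, 17:45–18:15.
Carlos ∩ Hiro ∩ Wei ∩ Lars ∩ Uma: 12:30–12:45, 17:45–18:15.
Windows ≥ 30 min: 17:45–18:15.
Earliest such window starts at 17:45.

17:45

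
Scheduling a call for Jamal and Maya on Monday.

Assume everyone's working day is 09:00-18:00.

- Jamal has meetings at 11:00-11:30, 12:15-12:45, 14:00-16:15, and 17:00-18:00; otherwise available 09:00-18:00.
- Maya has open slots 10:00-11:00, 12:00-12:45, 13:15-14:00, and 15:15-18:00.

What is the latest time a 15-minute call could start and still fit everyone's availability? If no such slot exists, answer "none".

16:45

Jamal free within 09:00–18:00: 09:00–11:00, 11:30–12:15, 12:45–14:00, 16:15–17:00.
Jamal ∩ Maya: 10:00–11:00, 12:00–12:15, 13:15–14:00, 16:15–17:00.
Windows ≥ 15 min: 10:00–11:00, 12:00–12:15, 13:15–14:00, 16:15–17:00.
Latest start in the last window 16:15–17:00 is 17:00 − 15 min = 16:45.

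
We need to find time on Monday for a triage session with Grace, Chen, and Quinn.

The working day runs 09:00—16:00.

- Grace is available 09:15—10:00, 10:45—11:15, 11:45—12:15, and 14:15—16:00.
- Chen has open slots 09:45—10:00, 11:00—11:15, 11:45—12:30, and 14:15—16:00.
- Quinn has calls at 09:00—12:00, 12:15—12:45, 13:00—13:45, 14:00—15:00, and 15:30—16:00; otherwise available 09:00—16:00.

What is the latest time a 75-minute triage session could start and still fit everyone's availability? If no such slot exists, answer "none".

none

Quinn free within 09:00–16:00: 12:00–12:15, 12:45–13:00, 13:45–14:00, 15:00–15:30.
Grace ∩ Chen: 09:45–10:00, 11:00–11:15, 11:45–12:15, 14:15–16:00.
Grace ∩ Chen ∩ Quinn: 12:00–12:15, 15:00–15:30.
Windows ≥ 75 min: (none).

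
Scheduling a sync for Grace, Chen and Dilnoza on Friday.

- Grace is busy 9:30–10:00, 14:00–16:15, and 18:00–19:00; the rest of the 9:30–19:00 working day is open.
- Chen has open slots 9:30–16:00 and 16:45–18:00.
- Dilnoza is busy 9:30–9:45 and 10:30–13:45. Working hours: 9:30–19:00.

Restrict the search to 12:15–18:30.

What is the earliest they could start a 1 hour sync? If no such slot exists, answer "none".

Grace free within 09:30–19:00: 10:00–14:00, 16:15–18:00.
Dilnoza free within 09:30–19:00: 09:45–10:30, 13:45–19:00.
Grace ∩ Chen: 10:00–14:00, 16:45–18:00.
Grace ∩ Chen ∩ Dilnoza: 10:00–10:30, 13:45–14:00, 16:45–18:00.
Restricted to 12:15–18:30: 13:45–14:00, 16:45–18:00.
Windows ≥ 60 min: 16:45–18:00.
Earliest such window starts at 16:45.

16:45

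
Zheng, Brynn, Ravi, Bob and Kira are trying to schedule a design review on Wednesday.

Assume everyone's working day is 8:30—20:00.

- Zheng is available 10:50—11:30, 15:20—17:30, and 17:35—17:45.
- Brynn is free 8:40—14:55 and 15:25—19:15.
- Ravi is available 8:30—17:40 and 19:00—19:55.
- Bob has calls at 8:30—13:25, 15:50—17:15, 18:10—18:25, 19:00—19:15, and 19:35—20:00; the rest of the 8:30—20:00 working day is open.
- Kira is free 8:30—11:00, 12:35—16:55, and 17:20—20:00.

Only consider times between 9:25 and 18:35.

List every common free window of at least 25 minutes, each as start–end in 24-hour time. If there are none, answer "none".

15:25–15:50

Bob free within 08:30–20:00: 13:25–15:50, 17:15–18:10, 18:25–19:00, 19:15–19:35.
Zheng ∩ Brynn: 10:50–11:30, 15:25–17:30, 17:35–17:45.
Zheng ∩ Brynn ∩ Ravi: 10:50–11:30, 15:25–17:30, 17:35–17:40.
Zheng ∩ Brynn ∩ Ravi ∩ Bob: 15:25–15:50, 17:15–17:30, 17:35–17:40.
Zheng ∩ Brynn ∩ Ravi ∩ Bob ∩ Kira: 15:25–15:50, 17:20–17:30, 17:35–17:40.
Restricted to 09:25–18:35: 15:25–15:50, 17:20–17:30, 17:35–17:40.
Windows ≥ 25 min: 15:25–15:50.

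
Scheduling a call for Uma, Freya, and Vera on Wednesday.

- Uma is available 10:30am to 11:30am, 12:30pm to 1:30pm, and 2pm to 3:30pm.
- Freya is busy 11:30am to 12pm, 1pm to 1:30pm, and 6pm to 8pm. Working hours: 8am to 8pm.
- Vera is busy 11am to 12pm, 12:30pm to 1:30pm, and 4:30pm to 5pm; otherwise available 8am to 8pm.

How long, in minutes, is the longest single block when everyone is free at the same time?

90 minutes

Freya free within 08:00–20:00: 08:00–11:30, 12:00–13:00, 13:30–18:00.
Vera free within 08:00–20:00: 08:00–11:00, 12:00–12:30, 13:30–16:30, 17:00–20:00.
Uma ∩ Freya: 10:30–11:30, 12:30–13:00, 14:00–15:30.
Uma ∩ Freya ∩ Vera: 10:30–11:00, 14:00–15:30.
Common window lengths: 30, 90 min; longest is 90.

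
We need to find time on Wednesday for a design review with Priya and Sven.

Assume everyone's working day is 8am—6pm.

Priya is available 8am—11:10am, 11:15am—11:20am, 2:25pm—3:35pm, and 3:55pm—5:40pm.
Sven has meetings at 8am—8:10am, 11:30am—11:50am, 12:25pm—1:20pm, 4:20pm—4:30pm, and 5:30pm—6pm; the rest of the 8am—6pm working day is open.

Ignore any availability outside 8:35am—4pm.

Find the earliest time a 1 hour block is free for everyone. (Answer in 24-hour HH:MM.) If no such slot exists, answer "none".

Sven free within 08:00–18:00: 08:10–11:30, 11:50–12:25, 13:20–16:20, 16:30–17:30.
Priya ∩ Sven: 08:10–11:10, 11:15–11:20, 14:25–15:35, 15:55–16:20, 16:30–17:30.
Restricted to 08:35–16:00: 08:35–11:10, 11:15–11:20, 14:25–15:35, 15:55–16:00.
Windows ≥ 60 min: 08:35–11:10, 14:25–15:35.
Earliest such window starts at 08:35.

08:35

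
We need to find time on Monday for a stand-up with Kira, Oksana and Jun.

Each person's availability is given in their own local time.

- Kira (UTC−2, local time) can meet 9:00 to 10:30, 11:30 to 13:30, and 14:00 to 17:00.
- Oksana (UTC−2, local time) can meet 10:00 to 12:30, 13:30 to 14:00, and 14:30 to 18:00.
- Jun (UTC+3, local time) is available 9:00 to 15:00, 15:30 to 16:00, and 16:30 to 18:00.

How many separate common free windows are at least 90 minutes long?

0

Kira → UTC: 11:00–12:30, 13:30–15:30, 16:00–19:00.
Oksana → UTC: 12:00–14:30, 15:30–16:00, 16:30–20:00.
Jun → UTC: 06:00–12:00, 12:30–13:00, 13:30–15:00.
Kira ∩ Oksana: 12:00–12:30, 13:30–14:30, 16:30–19:00.
Kira ∩ Oksana ∩ Jun: 13:30–14:30.
Windows ≥ 90 min: (none).
That's 0 windows.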